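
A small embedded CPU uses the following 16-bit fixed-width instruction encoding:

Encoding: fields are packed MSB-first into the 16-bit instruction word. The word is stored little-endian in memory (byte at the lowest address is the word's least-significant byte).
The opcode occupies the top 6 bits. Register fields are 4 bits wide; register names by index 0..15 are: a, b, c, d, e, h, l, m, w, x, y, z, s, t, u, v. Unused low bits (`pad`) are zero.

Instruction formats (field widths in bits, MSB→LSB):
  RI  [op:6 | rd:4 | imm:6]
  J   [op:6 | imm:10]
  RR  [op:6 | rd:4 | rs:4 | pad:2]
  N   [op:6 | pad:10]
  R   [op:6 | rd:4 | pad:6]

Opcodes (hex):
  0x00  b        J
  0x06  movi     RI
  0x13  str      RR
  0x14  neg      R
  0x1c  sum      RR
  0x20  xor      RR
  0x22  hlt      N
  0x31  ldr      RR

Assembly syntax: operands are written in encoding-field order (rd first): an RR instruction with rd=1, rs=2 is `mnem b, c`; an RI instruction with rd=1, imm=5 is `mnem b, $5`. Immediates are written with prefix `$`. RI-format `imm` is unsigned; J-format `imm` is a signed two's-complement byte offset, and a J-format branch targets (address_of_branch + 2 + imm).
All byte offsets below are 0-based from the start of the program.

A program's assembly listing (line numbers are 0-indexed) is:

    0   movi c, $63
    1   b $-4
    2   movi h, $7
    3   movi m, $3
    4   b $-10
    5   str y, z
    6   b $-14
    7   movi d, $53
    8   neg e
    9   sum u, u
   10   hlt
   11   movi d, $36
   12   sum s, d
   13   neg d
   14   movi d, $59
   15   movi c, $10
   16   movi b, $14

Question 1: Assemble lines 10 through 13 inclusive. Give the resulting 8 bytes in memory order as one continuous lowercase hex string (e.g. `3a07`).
0088e4180c73c050

10. hlt fields op=0x22:6|pad=0:10 → word 8800h → 00 88
11. movi fields op=0x6:6|rd=3:4|imm=36:6 → word 18e4h → e4 18
12. sum fields op=0x1c:6|rd=12:4|rs=3:4|pad=0:2 → word 730ch → 0c 73
13. neg fields op=0x14:6|rd=3:4|pad=0:6 → word 50c0h → c0 50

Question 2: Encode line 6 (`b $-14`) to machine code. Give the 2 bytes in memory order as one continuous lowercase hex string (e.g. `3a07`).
6. b fields op=0x0:6|imm=-14:10 → word 03f2h → f2 03

f203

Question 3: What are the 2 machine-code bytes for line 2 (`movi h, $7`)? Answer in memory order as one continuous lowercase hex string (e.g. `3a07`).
4719

2. movi fields op=0x6:6|rd=5:4|imm=7:6 → word 1947h → 47 19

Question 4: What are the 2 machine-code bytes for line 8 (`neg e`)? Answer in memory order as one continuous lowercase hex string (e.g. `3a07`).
L8: neg op=0x14:6|rd=4:4|pad=0:6 ⇒ 0x5100 ⇒ little 00 51

0051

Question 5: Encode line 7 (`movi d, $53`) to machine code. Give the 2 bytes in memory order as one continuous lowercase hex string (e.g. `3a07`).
line 7 (movi): pack op=0x6:6|rd=3:4|imm=53:6 = 0x18f5; little→ f5 18

f518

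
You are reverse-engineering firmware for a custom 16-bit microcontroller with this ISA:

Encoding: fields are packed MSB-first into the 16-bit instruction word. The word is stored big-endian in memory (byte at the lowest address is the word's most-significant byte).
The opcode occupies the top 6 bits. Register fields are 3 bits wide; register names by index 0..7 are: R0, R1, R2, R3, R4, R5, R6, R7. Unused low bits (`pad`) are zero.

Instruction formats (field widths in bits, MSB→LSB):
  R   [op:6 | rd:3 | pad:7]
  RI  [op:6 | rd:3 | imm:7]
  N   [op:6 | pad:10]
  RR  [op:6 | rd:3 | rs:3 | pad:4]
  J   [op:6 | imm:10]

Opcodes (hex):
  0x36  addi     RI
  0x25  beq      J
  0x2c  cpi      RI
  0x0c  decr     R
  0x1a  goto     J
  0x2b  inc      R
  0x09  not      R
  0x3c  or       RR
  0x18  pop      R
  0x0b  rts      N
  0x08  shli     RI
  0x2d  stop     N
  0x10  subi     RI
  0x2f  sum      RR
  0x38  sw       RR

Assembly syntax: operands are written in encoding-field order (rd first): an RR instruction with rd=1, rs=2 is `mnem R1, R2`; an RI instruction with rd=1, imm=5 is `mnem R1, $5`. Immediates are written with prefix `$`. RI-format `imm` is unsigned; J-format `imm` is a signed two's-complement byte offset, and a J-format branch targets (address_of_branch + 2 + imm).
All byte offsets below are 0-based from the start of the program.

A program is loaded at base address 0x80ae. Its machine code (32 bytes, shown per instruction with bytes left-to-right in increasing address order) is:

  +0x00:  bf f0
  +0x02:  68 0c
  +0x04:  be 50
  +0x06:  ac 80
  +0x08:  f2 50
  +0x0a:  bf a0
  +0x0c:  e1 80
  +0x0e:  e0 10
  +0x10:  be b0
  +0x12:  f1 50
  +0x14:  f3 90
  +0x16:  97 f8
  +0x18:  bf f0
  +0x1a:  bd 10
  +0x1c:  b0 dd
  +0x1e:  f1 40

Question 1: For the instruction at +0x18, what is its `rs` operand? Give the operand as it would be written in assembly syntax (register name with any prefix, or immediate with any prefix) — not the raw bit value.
R7

+0x18: bf f0 ⇒ word 0xbff0 (big)
  top 6b → 0x2f → sum [RR]
  rd: (w>>7)&0x7=0x7 → R7
  rs: (w>>4)&0x7=0x7 → R7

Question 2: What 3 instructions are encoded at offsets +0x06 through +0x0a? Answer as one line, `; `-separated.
inc R1; or R4, R5; sum R7, R2

off 0x06: read ac 80 as big → 0xac80
  opcode bits[15:10]=0x2b: inc/R
  [9:7] rd=1 = R1
off 0x08: read f2 50 as big → 0xf250
  opcode bits[15:10]=0x3c: or/RR
  [9:7] rd=4 = R4
  [6:4] rs=5 = R5
off 0x0a: read bf a0 as big → 0xbfa0
  opcode bits[15:10]=0x2f: sum/RR
  [9:7] rd=7 = R7
  [6:4] rs=2 = R2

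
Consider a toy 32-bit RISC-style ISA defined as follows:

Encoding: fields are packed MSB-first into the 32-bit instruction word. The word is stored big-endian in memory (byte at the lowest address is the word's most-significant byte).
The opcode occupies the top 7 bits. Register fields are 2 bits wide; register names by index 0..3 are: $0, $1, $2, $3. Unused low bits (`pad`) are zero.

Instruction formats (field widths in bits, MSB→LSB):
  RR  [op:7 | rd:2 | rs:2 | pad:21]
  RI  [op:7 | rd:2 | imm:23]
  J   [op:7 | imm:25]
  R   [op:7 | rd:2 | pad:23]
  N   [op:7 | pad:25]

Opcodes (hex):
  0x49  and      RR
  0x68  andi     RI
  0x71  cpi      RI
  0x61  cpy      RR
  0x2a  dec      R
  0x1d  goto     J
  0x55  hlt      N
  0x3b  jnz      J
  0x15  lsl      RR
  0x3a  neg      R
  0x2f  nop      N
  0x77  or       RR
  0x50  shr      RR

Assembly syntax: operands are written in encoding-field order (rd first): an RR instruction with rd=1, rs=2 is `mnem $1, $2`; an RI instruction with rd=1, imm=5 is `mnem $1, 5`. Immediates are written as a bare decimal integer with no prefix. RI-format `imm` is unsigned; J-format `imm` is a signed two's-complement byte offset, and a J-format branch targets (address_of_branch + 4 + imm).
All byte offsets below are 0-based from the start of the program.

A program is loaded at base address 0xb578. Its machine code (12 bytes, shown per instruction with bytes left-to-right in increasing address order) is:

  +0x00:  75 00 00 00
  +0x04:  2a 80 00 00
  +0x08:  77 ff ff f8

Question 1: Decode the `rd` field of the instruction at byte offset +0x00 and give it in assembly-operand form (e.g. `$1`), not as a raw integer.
$2

off 0x00: read 75 00 00 00 as big → 0x75000000
  op=0x75000000>>25=0x3a ⇒ neg (R)
  [24:23] rd=2 = $2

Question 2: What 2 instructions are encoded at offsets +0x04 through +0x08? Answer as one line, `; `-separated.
+0x04: 2a 80 00 00 ⇒ word 0x2a800000 (big)
  top 7b → 0x15 → lsl [RR]
  rd@[24:23]=0x1 ⇒ $1
  rs@[22:21]=0x0 ⇒ $0
+0x08: 77 ff ff f8 ⇒ word 0x77fffff8 (big)
  top 7b → 0x3b → jnz [J]
  imm@[24:0]=0x1fffff8 (s25→-8) ⇒ -8

lsl $1, $0; jnz -8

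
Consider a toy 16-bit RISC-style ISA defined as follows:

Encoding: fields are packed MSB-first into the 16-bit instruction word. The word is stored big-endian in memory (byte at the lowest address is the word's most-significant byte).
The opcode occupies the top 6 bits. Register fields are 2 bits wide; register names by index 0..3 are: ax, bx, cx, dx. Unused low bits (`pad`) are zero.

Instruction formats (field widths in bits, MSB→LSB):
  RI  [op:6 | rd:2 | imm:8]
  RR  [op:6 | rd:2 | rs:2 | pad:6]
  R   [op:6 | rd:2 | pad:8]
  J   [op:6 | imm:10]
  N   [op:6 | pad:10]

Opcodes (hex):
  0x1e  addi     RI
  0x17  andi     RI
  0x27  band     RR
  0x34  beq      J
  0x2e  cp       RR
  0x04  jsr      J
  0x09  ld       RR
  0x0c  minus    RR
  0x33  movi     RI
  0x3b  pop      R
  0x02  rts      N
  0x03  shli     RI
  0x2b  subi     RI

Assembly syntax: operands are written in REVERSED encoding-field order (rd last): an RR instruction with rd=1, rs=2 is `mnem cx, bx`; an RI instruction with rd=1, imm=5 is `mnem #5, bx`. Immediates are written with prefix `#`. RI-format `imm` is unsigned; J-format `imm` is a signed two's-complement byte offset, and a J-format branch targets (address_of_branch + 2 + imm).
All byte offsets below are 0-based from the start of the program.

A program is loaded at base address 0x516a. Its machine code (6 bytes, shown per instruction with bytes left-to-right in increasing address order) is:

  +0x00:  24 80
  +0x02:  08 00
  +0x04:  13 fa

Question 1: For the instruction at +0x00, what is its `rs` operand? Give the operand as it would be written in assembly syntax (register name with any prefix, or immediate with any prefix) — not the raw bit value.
cx

[00] 24 80 → 0x2480
  top 6b → 0x9 → ld [RR]
  [9:8] rd=0 = ax
  [7:6] rs=2 = cx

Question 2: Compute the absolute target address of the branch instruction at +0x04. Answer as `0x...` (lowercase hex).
0x516a

[04] 13 fa → 0x13fa
  opcode bits[15:10]=0x4: jsr/J
  imm@[9:0]=0x3fa (s10→-6) ⇒ #-6
  target = base 0x516a + off 0x04 + 2 + imm -6 = 0x516a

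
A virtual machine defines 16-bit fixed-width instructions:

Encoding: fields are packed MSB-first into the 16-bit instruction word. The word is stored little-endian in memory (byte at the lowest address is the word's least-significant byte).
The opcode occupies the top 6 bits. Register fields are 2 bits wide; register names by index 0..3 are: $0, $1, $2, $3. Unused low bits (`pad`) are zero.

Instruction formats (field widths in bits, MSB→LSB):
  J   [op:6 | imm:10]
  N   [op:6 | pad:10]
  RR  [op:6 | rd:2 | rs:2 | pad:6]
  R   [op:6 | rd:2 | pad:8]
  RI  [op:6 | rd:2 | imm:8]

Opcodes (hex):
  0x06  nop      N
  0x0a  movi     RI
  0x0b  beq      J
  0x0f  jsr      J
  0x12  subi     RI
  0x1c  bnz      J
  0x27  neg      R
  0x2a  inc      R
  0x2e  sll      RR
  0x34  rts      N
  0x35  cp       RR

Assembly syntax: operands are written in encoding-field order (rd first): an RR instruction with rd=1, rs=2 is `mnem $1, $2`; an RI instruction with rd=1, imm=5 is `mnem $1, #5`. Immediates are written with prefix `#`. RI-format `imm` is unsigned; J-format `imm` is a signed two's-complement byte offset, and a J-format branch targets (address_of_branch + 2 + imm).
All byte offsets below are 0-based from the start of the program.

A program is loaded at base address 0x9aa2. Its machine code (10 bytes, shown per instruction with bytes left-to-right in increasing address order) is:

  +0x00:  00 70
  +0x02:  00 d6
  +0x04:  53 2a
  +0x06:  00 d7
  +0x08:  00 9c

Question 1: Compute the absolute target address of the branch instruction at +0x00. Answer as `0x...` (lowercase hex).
0x9aa4

+0x00: 00 70 ⇒ word 0x7000 (little)
  top 6b → 0x1c → bnz [J]
  [9:0] imm=0 = #0
  target = base 0x9aa2 + off 0x00 + 2 + imm 0 = 0x9aa4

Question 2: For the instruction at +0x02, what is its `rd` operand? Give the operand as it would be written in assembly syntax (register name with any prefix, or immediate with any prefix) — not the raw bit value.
+0x02: 00 d6 ⇒ word 0xd600 (little)
  opcode bits[15:10]=0x35: cp/RR
  [9:8] rd=2 = $2
  [7:6] rs=0 = $0

$2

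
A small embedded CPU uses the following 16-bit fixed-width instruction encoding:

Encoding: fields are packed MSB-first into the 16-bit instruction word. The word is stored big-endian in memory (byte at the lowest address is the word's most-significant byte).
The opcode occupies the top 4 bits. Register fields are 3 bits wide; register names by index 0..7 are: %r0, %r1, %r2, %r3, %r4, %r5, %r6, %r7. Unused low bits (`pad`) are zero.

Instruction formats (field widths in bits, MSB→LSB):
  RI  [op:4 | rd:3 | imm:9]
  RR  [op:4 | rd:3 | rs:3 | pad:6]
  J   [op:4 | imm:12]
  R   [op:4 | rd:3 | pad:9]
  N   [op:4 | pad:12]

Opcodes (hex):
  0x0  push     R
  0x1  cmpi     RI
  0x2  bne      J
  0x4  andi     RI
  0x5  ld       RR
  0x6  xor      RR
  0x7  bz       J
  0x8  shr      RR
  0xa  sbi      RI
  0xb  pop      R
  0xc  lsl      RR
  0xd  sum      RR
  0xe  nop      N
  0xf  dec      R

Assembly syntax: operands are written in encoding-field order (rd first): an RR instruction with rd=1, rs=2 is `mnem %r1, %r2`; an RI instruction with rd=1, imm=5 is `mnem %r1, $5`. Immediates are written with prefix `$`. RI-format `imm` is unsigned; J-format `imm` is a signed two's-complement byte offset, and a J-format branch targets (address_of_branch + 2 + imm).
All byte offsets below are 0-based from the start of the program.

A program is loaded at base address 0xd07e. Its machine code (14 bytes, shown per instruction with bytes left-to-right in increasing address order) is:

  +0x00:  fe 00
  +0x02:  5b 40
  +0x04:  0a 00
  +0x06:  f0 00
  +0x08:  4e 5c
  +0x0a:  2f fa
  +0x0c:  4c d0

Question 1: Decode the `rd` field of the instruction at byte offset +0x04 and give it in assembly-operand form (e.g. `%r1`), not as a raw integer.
off 0x04: read 0a 00 as big → 0x0a00
  opcode bits[15:12]=0x0: push/R
  rd: (w>>9)&0x7=0x5 → %r5

%r5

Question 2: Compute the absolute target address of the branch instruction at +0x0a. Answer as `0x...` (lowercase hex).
+0x0a: 2f fa ⇒ word 0x2ffa (big)
  op=0x2ffa>>12=0x2 ⇒ bne (J)
  [11:0] imm=4090 (s12→-6) = $-6
  target = base 0xd07e + off 0x0a + 2 + imm -6 = 0xd084

0xd084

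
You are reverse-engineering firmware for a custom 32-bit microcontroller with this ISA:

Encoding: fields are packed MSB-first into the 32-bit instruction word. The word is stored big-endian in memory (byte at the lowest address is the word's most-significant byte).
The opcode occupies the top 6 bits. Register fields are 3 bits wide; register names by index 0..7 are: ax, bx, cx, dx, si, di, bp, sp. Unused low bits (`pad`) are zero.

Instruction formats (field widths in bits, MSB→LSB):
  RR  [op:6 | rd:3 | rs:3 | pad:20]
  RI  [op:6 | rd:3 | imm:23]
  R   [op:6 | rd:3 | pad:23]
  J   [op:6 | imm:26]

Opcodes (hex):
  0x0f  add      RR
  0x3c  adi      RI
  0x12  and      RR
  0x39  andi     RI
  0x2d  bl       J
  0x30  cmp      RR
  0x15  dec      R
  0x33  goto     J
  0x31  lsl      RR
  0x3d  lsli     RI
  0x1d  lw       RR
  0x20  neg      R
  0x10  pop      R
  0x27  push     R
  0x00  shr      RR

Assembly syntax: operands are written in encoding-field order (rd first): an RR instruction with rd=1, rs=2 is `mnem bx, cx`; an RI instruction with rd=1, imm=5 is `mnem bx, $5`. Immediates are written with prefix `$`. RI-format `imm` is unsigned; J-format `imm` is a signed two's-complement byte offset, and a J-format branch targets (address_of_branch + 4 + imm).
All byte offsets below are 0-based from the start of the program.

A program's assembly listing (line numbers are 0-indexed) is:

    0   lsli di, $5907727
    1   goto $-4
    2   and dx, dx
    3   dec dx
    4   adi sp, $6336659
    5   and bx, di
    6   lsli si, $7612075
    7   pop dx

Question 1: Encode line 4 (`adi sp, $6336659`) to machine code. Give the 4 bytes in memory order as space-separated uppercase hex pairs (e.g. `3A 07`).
L4: adi op=0x3c:6|rd=7:3|imm=6336659:23 ⇒ 0xf3e0b093 ⇒ big f3 e0 b0 93

F3 E0 B0 93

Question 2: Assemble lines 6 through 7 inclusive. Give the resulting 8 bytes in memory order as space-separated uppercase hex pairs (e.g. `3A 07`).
F6 74 26 AB 41 80 00 00

L6: lsli op=0x3d:6|rd=4:3|imm=7612075:23 ⇒ 0xf67426ab ⇒ big f6 74 26 ab
L7: pop op=0x10:6|rd=3:3|pad=0:23 ⇒ 0x41800000 ⇒ big 41 80 00 00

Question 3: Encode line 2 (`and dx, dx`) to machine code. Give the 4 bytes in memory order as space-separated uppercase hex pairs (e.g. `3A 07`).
49 B0 00 00

L2: and op=0x12:6|rd=3:3|rs=3:3|pad=0:20 ⇒ 0x49b00000 ⇒ big 49 b0 00 00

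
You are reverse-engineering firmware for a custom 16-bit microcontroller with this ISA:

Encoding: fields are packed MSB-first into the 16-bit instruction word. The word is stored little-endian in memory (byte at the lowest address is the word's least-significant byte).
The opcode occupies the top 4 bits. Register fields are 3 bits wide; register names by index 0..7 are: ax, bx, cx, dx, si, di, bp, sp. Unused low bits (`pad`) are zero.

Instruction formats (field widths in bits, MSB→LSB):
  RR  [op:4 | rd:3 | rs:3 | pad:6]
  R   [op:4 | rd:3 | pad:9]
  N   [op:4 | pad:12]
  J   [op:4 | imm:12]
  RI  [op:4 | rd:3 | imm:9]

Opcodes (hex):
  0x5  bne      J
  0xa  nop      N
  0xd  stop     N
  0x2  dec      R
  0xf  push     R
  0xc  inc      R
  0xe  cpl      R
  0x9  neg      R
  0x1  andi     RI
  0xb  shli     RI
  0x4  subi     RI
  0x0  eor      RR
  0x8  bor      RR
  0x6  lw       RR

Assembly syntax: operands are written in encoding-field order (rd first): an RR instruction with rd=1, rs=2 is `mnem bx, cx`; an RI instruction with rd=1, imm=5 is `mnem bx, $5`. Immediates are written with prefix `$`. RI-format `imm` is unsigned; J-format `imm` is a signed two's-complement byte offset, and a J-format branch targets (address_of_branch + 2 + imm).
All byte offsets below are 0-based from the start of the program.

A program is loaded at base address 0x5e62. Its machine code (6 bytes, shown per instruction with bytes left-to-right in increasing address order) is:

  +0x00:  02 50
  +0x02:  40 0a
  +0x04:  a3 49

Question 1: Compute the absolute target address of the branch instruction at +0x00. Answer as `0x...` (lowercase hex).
[00] 02 50 → 0x5002
  top 4b → 0x5 → bne [J]
  [11:0] imm=2 = $2
  target = base 0x5e62 + off 0x00 + 2 + imm 2 = 0x5e66

0x5e66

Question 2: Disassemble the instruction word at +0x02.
eor di, bx

off 0x02: read 40 0a as little → 0x0a40
  top 4b → 0x0 → eor [RR]
  rd@[11:9]=0x5 ⇒ di
  rs@[8:6]=0x1 ⇒ bx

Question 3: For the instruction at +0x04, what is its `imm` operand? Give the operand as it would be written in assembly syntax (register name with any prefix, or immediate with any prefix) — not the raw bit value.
$419

off 0x04: read a3 49 as little → 0x49a3
  opcode bits[15:12]=0x4: subi/RI
  rd@[11:9]=0x4 ⇒ si
  imm@[8:0]=0x1a3 ⇒ $419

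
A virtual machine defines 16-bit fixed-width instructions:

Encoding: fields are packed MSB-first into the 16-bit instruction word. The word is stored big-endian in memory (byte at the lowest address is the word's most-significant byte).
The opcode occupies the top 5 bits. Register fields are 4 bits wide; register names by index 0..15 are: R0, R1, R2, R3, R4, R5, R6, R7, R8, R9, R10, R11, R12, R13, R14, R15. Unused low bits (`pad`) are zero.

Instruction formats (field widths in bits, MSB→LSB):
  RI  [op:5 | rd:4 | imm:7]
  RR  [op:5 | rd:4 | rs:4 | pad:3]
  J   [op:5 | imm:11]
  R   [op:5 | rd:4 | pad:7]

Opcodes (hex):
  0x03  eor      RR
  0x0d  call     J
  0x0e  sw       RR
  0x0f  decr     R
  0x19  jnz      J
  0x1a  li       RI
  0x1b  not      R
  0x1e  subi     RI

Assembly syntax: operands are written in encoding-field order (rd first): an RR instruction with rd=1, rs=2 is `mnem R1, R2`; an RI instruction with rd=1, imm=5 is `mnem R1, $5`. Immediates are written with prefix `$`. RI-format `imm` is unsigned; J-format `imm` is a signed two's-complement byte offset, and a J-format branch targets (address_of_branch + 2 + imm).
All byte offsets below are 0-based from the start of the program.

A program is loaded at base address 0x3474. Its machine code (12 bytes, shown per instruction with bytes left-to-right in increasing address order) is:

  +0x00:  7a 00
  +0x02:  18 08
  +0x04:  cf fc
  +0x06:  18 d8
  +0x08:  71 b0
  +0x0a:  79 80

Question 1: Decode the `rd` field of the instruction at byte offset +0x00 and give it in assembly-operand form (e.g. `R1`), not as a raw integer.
@+00  big-endian(7a 00) = 0x7a00
  op=0x7a00>>11=0xf ⇒ decr (R)
  [10:7] rd=4 = R4

R4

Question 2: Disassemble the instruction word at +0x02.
eor R0, R1

[02] 18 08 → 0x1808
  op=0x1808>>11=0x3 ⇒ eor (RR)
  [10:7] rd=0 = R0
  [6:3] rs=1 = R1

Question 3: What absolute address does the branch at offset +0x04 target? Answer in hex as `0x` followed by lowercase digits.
0x3476

[04] cf fc → 0xcffc
  op=0xcffc>>11=0x19 ⇒ jnz (J)
  imm@[10:0]=0x7fc (s11→-4) ⇒ $-4
  target = base 0x3474 + off 0x04 + 2 + imm -4 = 0x3476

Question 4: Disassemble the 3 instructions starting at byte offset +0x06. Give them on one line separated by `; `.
eor R1, R11; sw R3, R6; decr R3

off 0x06: read 18 d8 as big → 0x18d8
  top 5b → 0x3 → eor [RR]
  rd: (w>>7)&0xf=0x1 → R1
  rs: (w>>3)&0xf=0xb → R11
off 0x08: read 71 b0 as big → 0x71b0
  top 5b → 0xe → sw [RR]
  rd: (w>>7)&0xf=0x3 → R3
  rs: (w>>3)&0xf=0x6 → R6
off 0x0a: read 79 80 as big → 0x7980
  top 5b → 0xf → decr [R]
  rd: (w>>7)&0xf=0x3 → R3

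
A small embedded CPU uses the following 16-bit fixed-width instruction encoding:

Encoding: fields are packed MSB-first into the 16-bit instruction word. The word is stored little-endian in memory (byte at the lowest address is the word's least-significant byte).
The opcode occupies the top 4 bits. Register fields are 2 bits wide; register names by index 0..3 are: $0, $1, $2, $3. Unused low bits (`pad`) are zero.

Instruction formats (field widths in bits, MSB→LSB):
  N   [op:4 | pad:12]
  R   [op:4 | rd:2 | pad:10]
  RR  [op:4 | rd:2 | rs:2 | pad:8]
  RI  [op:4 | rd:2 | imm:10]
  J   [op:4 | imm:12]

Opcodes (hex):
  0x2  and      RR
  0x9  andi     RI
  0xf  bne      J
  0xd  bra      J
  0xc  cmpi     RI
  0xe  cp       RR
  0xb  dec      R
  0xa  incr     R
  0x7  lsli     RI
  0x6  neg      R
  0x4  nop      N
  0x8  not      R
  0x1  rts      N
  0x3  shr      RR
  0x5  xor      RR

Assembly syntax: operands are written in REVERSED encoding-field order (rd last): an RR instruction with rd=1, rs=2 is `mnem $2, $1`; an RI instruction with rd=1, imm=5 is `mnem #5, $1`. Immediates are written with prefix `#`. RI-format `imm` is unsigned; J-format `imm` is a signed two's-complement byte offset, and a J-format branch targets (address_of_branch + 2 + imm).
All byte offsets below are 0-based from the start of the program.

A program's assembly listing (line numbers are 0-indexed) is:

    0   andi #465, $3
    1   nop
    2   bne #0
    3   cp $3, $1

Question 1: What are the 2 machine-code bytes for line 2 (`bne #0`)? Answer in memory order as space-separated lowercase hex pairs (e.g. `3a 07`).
2. bne fields op=0xf:4|imm=0:12 → word f000h → 00 f0

00 f0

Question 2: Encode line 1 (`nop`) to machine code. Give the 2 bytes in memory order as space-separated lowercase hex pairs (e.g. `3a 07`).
L1: nop op=0x4:4|pad=0:12 ⇒ 0x4000 ⇒ little 00 40

00 40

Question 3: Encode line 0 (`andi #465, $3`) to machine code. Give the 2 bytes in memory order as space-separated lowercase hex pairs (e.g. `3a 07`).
d1 9d

0. andi fields op=0x9:4|rd=3:2|imm=465:10 → word 9dd1h → d1 9d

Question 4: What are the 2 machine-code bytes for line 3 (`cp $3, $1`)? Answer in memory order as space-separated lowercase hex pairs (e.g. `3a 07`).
00 e7

L3: cp op=0xe:4|rd=1:2|rs=3:2|pad=0:8 ⇒ 0xe700 ⇒ little 00 e7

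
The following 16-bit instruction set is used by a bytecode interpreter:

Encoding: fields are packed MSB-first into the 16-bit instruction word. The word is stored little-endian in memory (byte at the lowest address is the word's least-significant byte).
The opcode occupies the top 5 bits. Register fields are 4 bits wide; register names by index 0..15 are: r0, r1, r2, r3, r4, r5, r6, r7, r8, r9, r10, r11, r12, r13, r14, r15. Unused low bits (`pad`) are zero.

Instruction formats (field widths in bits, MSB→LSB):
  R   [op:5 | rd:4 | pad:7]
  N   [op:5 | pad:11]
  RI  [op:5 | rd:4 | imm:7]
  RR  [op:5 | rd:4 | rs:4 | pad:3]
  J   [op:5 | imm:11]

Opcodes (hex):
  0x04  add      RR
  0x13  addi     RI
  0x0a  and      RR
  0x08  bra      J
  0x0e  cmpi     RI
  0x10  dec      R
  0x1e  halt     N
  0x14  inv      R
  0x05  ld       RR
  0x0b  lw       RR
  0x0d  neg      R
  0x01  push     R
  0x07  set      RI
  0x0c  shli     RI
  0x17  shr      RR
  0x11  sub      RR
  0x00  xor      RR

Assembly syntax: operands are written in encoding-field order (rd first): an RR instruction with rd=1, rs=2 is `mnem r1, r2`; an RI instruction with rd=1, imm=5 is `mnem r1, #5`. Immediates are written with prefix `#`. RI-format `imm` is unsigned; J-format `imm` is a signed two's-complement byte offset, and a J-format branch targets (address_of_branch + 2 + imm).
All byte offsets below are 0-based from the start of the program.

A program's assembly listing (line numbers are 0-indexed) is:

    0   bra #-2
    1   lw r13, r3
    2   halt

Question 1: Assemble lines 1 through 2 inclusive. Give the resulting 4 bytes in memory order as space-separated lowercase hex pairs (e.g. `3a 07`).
L1: lw op=0xb:5|rd=13:4|rs=3:4|pad=0:3 ⇒ 0x5e98 ⇒ little 98 5e
L2: halt op=0x1e:5|pad=0:11 ⇒ 0xf000 ⇒ little 00 f0

98 5e 00 f0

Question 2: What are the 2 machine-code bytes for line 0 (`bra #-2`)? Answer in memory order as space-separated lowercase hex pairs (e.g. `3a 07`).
L0: bra op=0x8:5|imm=-2:11 ⇒ 0x47fe ⇒ little fe 47

fe 47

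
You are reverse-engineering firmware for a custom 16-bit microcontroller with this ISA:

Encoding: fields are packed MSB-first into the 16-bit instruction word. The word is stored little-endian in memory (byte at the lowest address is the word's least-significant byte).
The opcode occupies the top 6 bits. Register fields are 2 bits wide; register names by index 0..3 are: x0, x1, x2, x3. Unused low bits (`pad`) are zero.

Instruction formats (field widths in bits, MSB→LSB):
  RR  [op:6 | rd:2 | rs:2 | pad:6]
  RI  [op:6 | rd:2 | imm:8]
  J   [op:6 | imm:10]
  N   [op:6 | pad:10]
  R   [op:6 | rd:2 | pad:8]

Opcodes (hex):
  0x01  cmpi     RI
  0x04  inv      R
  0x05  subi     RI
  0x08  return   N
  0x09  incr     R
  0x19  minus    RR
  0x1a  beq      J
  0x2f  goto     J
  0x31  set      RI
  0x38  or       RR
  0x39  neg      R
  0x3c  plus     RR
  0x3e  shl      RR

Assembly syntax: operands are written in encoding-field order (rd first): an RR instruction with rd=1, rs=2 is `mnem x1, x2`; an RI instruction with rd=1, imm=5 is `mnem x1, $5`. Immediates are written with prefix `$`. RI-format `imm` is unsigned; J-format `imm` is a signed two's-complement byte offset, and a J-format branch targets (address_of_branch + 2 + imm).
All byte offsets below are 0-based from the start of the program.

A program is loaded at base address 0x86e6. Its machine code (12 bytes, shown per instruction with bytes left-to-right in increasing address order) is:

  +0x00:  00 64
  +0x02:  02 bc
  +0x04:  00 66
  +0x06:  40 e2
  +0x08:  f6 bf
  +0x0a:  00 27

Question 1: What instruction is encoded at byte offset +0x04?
minus x2, x0

+0x04: 00 66 ⇒ word 0x6600 (little)
  top 6b → 0x19 → minus [RR]
  rd: (w>>8)&0x3=0x2 → x2
  rs: (w>>6)&0x3=0x0 → x0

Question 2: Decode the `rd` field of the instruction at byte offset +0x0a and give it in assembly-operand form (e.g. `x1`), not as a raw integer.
x3

off 0x0a: read 00 27 as little → 0x2700
  op=0x2700>>10=0x9 ⇒ incr (R)
  [9:8] rd=3 = x3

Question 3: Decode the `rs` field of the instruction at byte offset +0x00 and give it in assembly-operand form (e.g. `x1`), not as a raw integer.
off 0x00: read 00 64 as little → 0x6400
  op=0x6400>>10=0x19 ⇒ minus (RR)
  rd: (w>>8)&0x3=0x0 → x0
  rs: (w>>6)&0x3=0x0 → x0

x0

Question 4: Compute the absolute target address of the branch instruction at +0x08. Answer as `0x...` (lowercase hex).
0x86e6

+0x08: f6 bf ⇒ word 0xbff6 (little)
  opcode bits[15:10]=0x2f: goto/J
  [9:0] imm=1014 (s10→-10) = $-10
  target = base 0x86e6 + off 0x08 + 2 + imm -10 = 0x86e6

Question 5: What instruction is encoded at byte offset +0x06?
or x2, x1

off 0x06: read 40 e2 as little → 0xe240
  top 6b → 0x38 → or [RR]
  rd: (w>>8)&0x3=0x2 → x2
  rs: (w>>6)&0x3=0x1 → x1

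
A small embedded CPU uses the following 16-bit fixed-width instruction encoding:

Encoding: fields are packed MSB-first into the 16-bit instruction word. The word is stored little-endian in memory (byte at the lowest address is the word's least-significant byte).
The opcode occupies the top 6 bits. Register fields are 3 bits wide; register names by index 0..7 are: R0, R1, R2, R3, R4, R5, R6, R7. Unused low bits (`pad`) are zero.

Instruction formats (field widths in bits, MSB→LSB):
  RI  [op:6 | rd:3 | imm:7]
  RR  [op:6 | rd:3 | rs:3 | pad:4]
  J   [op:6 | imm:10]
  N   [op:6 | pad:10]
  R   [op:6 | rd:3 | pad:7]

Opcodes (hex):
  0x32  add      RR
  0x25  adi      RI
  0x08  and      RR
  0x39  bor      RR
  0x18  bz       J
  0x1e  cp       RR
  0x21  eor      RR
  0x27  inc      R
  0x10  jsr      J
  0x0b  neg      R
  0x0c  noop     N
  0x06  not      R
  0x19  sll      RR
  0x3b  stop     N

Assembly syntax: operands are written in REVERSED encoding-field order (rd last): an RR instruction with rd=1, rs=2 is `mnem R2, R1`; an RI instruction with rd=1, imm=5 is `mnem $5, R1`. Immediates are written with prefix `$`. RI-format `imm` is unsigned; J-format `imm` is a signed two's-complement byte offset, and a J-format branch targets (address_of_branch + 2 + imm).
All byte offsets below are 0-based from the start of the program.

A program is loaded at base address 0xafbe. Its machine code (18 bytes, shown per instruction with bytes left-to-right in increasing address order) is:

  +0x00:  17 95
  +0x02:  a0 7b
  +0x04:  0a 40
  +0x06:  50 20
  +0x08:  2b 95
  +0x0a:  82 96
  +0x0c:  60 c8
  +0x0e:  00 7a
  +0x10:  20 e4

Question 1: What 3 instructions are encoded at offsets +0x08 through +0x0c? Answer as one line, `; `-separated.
adi $43, R2; adi $2, R5; add R6, R0

[08] 2b 95 → 0x952b
  top 6b → 0x25 → adi [RI]
  rd@[9:7]=0x2 ⇒ R2
  imm@[6:0]=0x2b ⇒ $43
[0a] 82 96 → 0x9682
  top 6b → 0x25 → adi [RI]
  rd@[9:7]=0x5 ⇒ R5
  imm@[6:0]=0x2 ⇒ $2
[0c] 60 c8 → 0xc860
  top 6b → 0x32 → add [RR]
  rd@[9:7]=0x0 ⇒ R0
  rs@[6:4]=0x6 ⇒ R6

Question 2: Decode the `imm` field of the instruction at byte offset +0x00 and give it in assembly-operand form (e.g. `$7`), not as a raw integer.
$23

@+00  little-endian(17 95) = 0x9517
  top 6b → 0x25 → adi [RI]
  rd: (w>>7)&0x7=0x2 → R2
  imm: (w>>0)&0x7f=0x17 → $23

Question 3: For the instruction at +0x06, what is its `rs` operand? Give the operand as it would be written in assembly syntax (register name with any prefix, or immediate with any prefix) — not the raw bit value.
+0x06: 50 20 ⇒ word 0x2050 (little)
  top 6b → 0x8 → and [RR]
  rd: (w>>7)&0x7=0x0 → R0
  rs: (w>>4)&0x7=0x5 → R5

R5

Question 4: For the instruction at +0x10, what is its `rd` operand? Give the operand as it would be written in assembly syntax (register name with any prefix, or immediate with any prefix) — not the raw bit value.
R0

+0x10: 20 e4 ⇒ word 0xe420 (little)
  opcode bits[15:10]=0x39: bor/RR
  rd@[9:7]=0x0 ⇒ R0
  rs@[6:4]=0x2 ⇒ R2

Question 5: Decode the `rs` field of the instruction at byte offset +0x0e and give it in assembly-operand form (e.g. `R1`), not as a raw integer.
+0x0e: 00 7a ⇒ word 0x7a00 (little)
  opcode bits[15:10]=0x1e: cp/RR
  rd@[9:7]=0x4 ⇒ R4
  rs@[6:4]=0x0 ⇒ R0

R0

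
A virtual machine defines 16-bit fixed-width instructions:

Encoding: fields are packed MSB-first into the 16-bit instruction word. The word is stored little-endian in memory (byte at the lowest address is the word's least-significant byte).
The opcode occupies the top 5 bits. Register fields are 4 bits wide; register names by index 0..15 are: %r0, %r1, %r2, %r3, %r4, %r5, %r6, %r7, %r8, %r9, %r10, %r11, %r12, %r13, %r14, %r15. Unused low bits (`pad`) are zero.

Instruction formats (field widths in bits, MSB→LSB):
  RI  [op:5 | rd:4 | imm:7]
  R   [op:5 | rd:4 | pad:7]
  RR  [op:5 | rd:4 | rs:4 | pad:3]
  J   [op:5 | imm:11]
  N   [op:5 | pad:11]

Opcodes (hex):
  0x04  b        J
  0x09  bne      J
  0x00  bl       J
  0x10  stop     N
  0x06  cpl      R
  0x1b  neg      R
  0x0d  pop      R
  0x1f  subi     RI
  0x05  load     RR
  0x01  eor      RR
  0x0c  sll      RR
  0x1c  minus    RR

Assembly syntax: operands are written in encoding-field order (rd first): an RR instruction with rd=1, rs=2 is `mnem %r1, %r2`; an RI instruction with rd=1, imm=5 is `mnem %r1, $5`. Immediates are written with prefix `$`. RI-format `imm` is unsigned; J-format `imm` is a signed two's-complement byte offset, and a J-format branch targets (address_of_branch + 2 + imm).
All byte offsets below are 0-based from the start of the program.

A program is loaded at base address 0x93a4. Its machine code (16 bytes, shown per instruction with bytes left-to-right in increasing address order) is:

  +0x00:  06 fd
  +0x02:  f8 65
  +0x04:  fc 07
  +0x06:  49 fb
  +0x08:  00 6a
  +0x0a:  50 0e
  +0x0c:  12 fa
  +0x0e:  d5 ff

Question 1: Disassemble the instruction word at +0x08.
pop %r4

off 0x08: read 00 6a as little → 0x6a00
  op=0x6a00>>11=0xd ⇒ pop (R)
  [10:7] rd=4 = %r4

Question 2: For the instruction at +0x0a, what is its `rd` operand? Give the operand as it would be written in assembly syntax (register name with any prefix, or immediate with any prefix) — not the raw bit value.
off 0x0a: read 50 0e as little → 0x0e50
  top 5b → 0x1 → eor [RR]
  rd@[10:7]=0xc ⇒ %r12
  rs@[6:3]=0xa ⇒ %r10

%r12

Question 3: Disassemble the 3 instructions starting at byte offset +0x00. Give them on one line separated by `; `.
subi %r10, $6; sll %r11, %r15; bl $-4

off 0x00: read 06 fd as little → 0xfd06
  top 5b → 0x1f → subi [RI]
  rd: (w>>7)&0xf=0xa → %r10
  imm: (w>>0)&0x7f=0x6 → $6
off 0x02: read f8 65 as little → 0x65f8
  top 5b → 0xc → sll [RR]
  rd: (w>>7)&0xf=0xb → %r11
  rs: (w>>3)&0xf=0xf → %r15
off 0x04: read fc 07 as little → 0x07fc
  top 5b → 0x0 → bl [J]
  imm: (w>>0)&0x7ff=0x7fc (s11→-4) → $-4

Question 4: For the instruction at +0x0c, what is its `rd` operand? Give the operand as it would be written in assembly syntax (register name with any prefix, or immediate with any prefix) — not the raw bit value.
%r4

@+0c  little-endian(12 fa) = 0xfa12
  op=0xfa12>>11=0x1f ⇒ subi (RI)
  rd@[10:7]=0x4 ⇒ %r4
  imm@[6:0]=0x12 ⇒ $18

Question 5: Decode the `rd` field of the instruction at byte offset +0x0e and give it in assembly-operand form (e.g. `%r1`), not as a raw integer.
+0x0e: d5 ff ⇒ word 0xffd5 (little)
  op=0xffd5>>11=0x1f ⇒ subi (RI)
  rd: (w>>7)&0xf=0xf → %r15
  imm: (w>>0)&0x7f=0x55 → $85

%r15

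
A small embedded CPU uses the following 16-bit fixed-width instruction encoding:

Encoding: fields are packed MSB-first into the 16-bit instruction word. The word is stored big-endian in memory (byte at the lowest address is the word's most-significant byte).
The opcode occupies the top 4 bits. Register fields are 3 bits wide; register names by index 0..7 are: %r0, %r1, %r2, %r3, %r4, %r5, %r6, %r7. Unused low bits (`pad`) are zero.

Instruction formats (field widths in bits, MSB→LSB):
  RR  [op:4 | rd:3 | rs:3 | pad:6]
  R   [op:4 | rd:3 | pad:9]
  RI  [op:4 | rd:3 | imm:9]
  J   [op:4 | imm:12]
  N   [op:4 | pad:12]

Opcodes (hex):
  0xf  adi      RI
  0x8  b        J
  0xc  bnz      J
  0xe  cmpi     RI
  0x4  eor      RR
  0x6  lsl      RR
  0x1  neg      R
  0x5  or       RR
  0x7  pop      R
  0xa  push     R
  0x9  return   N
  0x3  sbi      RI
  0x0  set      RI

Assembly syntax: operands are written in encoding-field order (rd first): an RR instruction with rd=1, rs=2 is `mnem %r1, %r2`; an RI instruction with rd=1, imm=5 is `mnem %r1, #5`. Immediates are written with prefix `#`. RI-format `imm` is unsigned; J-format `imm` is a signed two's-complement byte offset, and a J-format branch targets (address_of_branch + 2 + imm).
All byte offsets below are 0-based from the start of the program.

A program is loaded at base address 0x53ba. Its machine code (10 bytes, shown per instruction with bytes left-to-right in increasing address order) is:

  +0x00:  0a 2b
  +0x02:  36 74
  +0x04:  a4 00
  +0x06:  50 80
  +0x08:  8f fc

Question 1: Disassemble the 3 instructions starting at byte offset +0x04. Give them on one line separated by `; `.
+0x04: a4 00 ⇒ word 0xa400 (big)
  opcode bits[15:12]=0xa: push/R
  rd@[11:9]=0x2 ⇒ %r2
+0x06: 50 80 ⇒ word 0x5080 (big)
  opcode bits[15:12]=0x5: or/RR
  rd@[11:9]=0x0 ⇒ %r0
  rs@[8:6]=0x2 ⇒ %r2
+0x08: 8f fc ⇒ word 0x8ffc (big)
  opcode bits[15:12]=0x8: b/J
  imm@[11:0]=0xffc (s12→-4) ⇒ #-4

push %r2; or %r0, %r2; b #-4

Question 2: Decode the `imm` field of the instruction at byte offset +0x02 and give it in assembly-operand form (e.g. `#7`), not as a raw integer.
#116

+0x02: 36 74 ⇒ word 0x3674 (big)
  top 4b → 0x3 → sbi [RI]
  [11:9] rd=3 = %r3
  [8:0] imm=116 = #116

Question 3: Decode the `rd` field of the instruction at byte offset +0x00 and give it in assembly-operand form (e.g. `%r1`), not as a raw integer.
off 0x00: read 0a 2b as big → 0x0a2b
  top 4b → 0x0 → set [RI]
  rd@[11:9]=0x5 ⇒ %r5
  imm@[8:0]=0x2b ⇒ #43

%r5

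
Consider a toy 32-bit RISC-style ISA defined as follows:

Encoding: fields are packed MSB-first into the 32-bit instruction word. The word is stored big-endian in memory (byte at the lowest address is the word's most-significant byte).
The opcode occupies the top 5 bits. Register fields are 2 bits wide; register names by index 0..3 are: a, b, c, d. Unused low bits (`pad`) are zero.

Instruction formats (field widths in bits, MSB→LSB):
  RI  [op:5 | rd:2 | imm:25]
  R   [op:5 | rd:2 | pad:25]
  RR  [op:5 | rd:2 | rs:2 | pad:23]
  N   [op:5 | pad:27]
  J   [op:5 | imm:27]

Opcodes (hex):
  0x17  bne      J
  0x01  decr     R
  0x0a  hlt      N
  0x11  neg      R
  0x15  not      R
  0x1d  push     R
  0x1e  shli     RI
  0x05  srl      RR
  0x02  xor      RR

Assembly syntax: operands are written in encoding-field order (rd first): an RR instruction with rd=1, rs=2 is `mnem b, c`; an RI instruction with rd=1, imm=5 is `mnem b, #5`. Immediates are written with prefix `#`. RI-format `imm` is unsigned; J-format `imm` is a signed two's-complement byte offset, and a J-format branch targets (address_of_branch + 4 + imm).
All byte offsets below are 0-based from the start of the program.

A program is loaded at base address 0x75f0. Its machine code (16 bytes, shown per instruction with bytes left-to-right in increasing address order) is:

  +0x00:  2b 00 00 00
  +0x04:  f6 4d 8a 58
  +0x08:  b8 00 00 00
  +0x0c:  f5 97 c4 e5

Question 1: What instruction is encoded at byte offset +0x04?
shli d, #5081688

@+04  big-endian(f6 4d 8a 58) = 0xf64d8a58
  top 5b → 0x1e → shli [RI]
  rd: (w>>25)&0x3=0x3 → d
  imm: (w>>0)&0x1ffffff=0x4d8a58 → #5081688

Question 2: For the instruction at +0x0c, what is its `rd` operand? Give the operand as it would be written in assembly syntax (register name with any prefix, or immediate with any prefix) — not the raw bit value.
c

@+0c  big-endian(f5 97 c4 e5) = 0xf597c4e5
  top 5b → 0x1e → shli [RI]
  [26:25] rd=2 = c
  [24:0] imm=26723557 = #26723557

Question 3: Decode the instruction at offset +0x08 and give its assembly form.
bne #0

+0x08: b8 00 00 00 ⇒ word 0xb8000000 (big)
  op=0xb8000000>>27=0x17 ⇒ bne (J)
  imm@[26:0]=0x0 ⇒ #0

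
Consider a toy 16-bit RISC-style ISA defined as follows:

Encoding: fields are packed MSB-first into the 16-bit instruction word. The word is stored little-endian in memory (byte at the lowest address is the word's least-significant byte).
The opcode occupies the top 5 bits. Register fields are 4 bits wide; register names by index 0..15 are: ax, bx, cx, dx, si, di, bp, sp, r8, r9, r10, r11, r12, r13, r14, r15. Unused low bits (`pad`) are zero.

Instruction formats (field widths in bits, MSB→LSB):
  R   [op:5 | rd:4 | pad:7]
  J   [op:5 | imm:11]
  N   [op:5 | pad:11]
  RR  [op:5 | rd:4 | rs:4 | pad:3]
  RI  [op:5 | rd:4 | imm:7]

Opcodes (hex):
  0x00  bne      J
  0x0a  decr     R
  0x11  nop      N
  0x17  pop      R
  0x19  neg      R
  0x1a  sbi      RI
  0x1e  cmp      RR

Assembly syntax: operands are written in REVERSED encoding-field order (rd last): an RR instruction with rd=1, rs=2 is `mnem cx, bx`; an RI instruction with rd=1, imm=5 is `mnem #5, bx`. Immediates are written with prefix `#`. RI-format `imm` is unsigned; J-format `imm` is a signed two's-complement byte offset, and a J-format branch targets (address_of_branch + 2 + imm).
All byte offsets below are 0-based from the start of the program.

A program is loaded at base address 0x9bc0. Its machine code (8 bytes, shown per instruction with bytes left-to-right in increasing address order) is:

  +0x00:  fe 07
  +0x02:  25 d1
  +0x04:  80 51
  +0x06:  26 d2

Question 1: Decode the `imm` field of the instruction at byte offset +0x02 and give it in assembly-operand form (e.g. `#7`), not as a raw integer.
off 0x02: read 25 d1 as little → 0xd125
  opcode bits[15:11]=0x1a: sbi/RI
  rd@[10:7]=0x2 ⇒ cx
  imm@[6:0]=0x25 ⇒ #37

#37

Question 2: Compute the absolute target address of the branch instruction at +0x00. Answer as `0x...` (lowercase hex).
0x9bc0

@+00  little-endian(fe 07) = 0x07fe
  top 5b → 0x0 → bne [J]
  imm@[10:0]=0x7fe (s11→-2) ⇒ #-2
  target = base 0x9bc0 + off 0x00 + 2 + imm -2 = 0x9bc0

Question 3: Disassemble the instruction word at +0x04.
+0x04: 80 51 ⇒ word 0x5180 (little)
  op=0x5180>>11=0xa ⇒ decr (R)
  rd: (w>>7)&0xf=0x3 → dx

decr dx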